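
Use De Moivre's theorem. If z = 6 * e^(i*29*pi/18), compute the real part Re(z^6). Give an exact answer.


Step 1: By De Moivre's theorem, z^6 = 6^6 * e^(i*6*29*pi/18) = 46656 * (cos(29*pi/3) + i*sin(29*pi/3))
Step 2: |z|^6 = 6^6 = 46656
Step 3: Reduce the angle mod 2*pi: 29*pi/3 - 8*pi = 5*pi/3
Step 4: cos(5*pi/3) = 1/2
Step 5: Re(z^6) = 46656 * 1/2 = 23328

23328


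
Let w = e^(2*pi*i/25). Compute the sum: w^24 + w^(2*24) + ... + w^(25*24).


Step 1: The sum sum_{j=1}^{n} w^(k*j) equals n if n | k, else 0.
Step 2: Here n = 25, k = 24
Step 3: Does n divide k? 25 | 24 -> False
Step 4: Sum = 0

0


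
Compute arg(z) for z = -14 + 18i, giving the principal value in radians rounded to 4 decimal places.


Step 1: z = -14 + 18i
Step 2: arg(z) = atan2(18, -14)
Step 3: arg(z) = 2.2318

2.2318


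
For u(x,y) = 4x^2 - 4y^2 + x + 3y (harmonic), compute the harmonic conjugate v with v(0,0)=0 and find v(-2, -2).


Step 1: v_x = -u_y = 8y - 3
Step 2: v_y = u_x = 8x + 1
Step 3: v = 8xy - 3x + y + C
Step 4: v(0,0) = 0 => C = 0
Step 5: v(-2, -2) = 36

36


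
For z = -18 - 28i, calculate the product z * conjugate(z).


Step 1: conj(z) = -18 + 28i
Step 2: z * conj(z) = (-18)^2 + (-28)^2
Step 3: = 324 + 784 = 1108

1108


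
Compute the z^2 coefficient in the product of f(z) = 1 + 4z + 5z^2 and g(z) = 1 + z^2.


Step 1: z^2 term in f*g comes from: (1)*(z^2) + (4z)*(0) + (5z^2)*(1)
Step 2: = 1 + 0 + 5
Step 3: = 6

6


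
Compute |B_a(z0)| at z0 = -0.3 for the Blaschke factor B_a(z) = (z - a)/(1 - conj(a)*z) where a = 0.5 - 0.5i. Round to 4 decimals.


Step 1: Numerator z0 - a = -0.3 - (0.5 - 0.5i) = -0.8 + 0.5i
Step 2: Denominator 1 - conj(a)*z0 = 1 - (0.5 + 0.5i)*(-0.3) = 1.15 + 0.15i
Step 3: |z0 - a|^2 = (-0.8)^2 + 0.5^2 = 0.89; |1 - conj(a)*z0|^2 = 1.15^2 + 0.15^2 = 1.345
Step 4: |B_a(-0.3)| = sqrt(0.89 / 1.345) = sqrt(0.66171)
Step 5: = 0.8135

0.8135


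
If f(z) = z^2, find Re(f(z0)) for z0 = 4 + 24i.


Step 1: z0 = 4 + 24i
Step 2: z0^2 = 4^2 - 24^2 + 192i
Step 3: real part = 16 - 576 = -560

-560


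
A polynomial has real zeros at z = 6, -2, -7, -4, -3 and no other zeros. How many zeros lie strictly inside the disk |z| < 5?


Step 1: Check each root:
  z = 6: |6| = 6 >= 5
  z = -2: |-2| = 2 < 5
  z = -7: |-7| = 7 >= 5
  z = -4: |-4| = 4 < 5
  z = -3: |-3| = 3 < 5
Step 2: Count = 3

3


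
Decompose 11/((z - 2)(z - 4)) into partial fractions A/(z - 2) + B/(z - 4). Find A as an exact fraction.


Step 1: Multiply both sides by (z - 2) and set z = 2
Step 2: A = 11 / (2 - 4)
Step 3: A = 11 / (-2)
Step 4: A = -11/2

-11/2


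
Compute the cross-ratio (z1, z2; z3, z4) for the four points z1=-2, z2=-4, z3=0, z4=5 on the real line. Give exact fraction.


Step 1: (z1-z3)(z2-z4) = (-2) * (-9) = 18
Step 2: (z1-z4)(z2-z3) = (-7) * (-4) = 28
Step 3: Cross-ratio = 18/28 = 9/14

9/14


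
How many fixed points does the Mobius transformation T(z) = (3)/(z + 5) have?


Step 1: Fixed points satisfy T(z) = z
Step 2: z^2 + 5z - 3 = 0
Step 3: Discriminant = 5^2 - 4*1*(-3) = 37
Step 4: Number of fixed points = 2

2


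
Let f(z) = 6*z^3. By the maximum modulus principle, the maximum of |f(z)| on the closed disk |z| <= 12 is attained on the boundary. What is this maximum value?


Step 1: On |z| = 12, |f(z)| = 6 * |z|^3 = 6 * 12^3
Step 2: By maximum modulus principle, maximum is on boundary.
Step 3: Maximum = 6 * 1728 = 10368

10368


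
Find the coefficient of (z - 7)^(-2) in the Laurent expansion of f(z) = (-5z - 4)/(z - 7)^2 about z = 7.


Step 1: Write the numerator in powers of (z - 7): -5z - 4 = -5(z - 7) + (-5*7 - 4) = -5(z - 7) - 39
Step 2: Divide by (z - 7)^2: f(z) = -39(z - 7)^(-2) - 5(z - 7)^(-1)
Step 3: This finite sum is the Laurent series of f about z = 7.
Step 4: Coefficient of (z - 7)^(-2) = -5*7 - 4 = -39

-39


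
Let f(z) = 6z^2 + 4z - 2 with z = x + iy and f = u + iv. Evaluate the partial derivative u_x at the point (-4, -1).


Step 1: f(z) = 6(x+iy)^2 + 4(x+iy) - 2
Step 2: u = 6(x^2 - y^2) + 4x - 2
Step 3: u_x = 12x + 4
Step 4: At (-4, -1): u_x = -48 + 4 = -44

-44


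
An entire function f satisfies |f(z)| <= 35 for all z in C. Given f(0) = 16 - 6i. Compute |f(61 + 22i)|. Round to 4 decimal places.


Step 1: By Liouville's theorem, a bounded entire function is constant.
Step 2: f(z) = f(0) = 16 - 6i for all z.
Step 3: |f(w)| = |16 - 6i| = sqrt(256 + 36)
Step 4: = 17.088

17.088


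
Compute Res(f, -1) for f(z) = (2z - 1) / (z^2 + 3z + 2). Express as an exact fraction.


Step 1: Q(z) = z^2 + 3z + 2 = (z + 1)(z + 2)
Step 2: Q'(z) = 2z + 3
Step 3: Q'(-1) = 1, P(-1) = -3
Step 4: Res = P(-1)/Q'(-1) = -3/1 = -3

-3


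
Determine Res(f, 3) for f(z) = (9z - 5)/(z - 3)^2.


Step 1: Pole of order 2 at z = 3
Step 2: Res = lim d/dz [(z - 3)^2 * f(z)] as z -> 3
Step 3: (z - 3)^2 * f(z) = 9z - 5
Step 4: d/dz[9z - 5] = 9

9


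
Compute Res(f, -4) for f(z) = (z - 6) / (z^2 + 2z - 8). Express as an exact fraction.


Step 1: Q(z) = z^2 + 2z - 8 = (z + 4)(z - 2)
Step 2: Q'(z) = 2z + 2
Step 3: Q'(-4) = -6, P(-4) = -10
Step 4: Res = P(-4)/Q'(-4) = -10/(-6) = 5/3

5/3


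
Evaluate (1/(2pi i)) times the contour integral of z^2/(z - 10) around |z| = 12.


Step 1: f(z) = z^2, a = 10 is inside |z| = 12
Step 2: By Cauchy integral formula: (1/(2pi*i)) * integral = f(a)
Step 3: f(10) = 10^2 = 100

100


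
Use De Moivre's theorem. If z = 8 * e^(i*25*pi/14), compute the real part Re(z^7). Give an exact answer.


Step 1: By De Moivre's theorem, z^7 = 8^7 * e^(i*7*25*pi/14) = 2097152 * (cos(25*pi/2) + i*sin(25*pi/2))
Step 2: |z|^7 = 8^7 = 2097152
Step 3: Reduce the angle mod 2*pi: 25*pi/2 - 12*pi = pi/2
Step 4: cos(pi/2) = 0
Step 5: Re(z^7) = 2097152 * 0 = 0

0


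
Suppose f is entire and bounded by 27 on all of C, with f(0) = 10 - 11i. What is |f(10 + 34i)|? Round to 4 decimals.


Step 1: By Liouville's theorem, a bounded entire function is constant.
Step 2: f(z) = f(0) = 10 - 11i for all z.
Step 3: |f(w)| = |10 - 11i| = sqrt(100 + 121)
Step 4: = 14.8661

14.8661


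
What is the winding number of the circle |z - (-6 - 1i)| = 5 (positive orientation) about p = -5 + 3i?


Step 1: Center c = (-6, -1), radius = 5
Step 2: |p - c|^2 = 1^2 + 4^2 = 17
Step 3: r^2 = 25
Step 4: |p-c| < r so winding number = 1

1


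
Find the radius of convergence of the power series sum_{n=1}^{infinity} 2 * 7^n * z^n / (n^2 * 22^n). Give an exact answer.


Step 1: General term a_n = 2 * 7^n / (n^2 * 22^n)
Step 2: By the root test, |a_n|^(1/n) = 2^(1/n) * 7 / (n^(2/n) * 22) -> 7/22 as n -> infinity (since 2^(1/n) -> 1 and n^(2/n) -> 1)
Step 3: R = 1/lim|a_n|^(1/n) = 22/7

22/7


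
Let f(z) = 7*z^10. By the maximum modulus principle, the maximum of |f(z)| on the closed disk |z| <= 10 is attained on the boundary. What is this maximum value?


Step 1: On |z| = 10, |f(z)| = 7 * |z|^10 = 7 * 10^10
Step 2: By maximum modulus principle, maximum is on boundary.
Step 3: Maximum = 7 * 10000000000 = 70000000000

70000000000


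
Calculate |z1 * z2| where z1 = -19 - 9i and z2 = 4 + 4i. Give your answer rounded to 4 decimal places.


Step 1: |z1| = sqrt((-19)^2 + (-9)^2) = sqrt(442)
Step 2: |z2| = sqrt(4^2 + 4^2) = sqrt(32)
Step 3: |z1*z2| = |z1|*|z2| = sqrt(442) * sqrt(32) = sqrt(442 * 32) = sqrt(14144)
Step 4: = 118.9285

118.9285


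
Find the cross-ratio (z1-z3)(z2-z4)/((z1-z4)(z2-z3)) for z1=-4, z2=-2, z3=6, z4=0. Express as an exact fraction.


Step 1: (z1-z3)(z2-z4) = (-10) * (-2) = 20
Step 2: (z1-z4)(z2-z3) = (-4) * (-8) = 32
Step 3: Cross-ratio = 20/32 = 5/8

5/8


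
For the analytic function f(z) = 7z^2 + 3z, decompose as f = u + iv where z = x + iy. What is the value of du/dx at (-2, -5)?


Step 1: f(z) = 7(x+iy)^2 + 3(x+iy) + 0
Step 2: u = 7(x^2 - y^2) + 3x + 0
Step 3: u_x = 14x + 3
Step 4: At (-2, -5): u_x = -28 + 3 = -25

-25


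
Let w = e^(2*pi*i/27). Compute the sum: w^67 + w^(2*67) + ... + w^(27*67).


Step 1: The sum sum_{j=1}^{n} w^(k*j) equals n if n | k, else 0.
Step 2: Here n = 27, k = 67
Step 3: Does n divide k? 27 | 67 -> False
Step 4: Sum = 0

0


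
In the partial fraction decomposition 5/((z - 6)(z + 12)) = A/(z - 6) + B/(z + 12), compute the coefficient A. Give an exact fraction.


Step 1: Multiply both sides by (z - 6) and set z = 6
Step 2: A = 5 / (6 + 12)
Step 3: A = 5 / 18
Step 4: A = 5/18

5/18


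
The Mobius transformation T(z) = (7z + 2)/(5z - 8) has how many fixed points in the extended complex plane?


Step 1: Fixed points satisfy T(z) = z
Step 2: 5z^2 - 15z - 2 = 0
Step 3: Discriminant = (-15)^2 - 4*5*(-2) = 265
Step 4: Number of fixed points = 2

2


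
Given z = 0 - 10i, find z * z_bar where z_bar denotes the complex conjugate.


Step 1: conj(z) = 0 + 10i
Step 2: z * conj(z) = 0^2 + (-10)^2
Step 3: = 0 + 100 = 100

100


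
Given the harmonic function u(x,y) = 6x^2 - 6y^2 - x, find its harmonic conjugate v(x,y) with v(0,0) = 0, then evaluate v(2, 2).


Step 1: v_x = -u_y = 12y + 0
Step 2: v_y = u_x = 12x - 1
Step 3: v = 12xy - y + C
Step 4: v(0,0) = 0 => C = 0
Step 5: v(2, 2) = 46

46


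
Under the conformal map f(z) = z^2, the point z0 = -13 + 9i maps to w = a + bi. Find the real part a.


Step 1: z0 = -13 + 9i
Step 2: z0^2 = (-13)^2 - 9^2 - 234i
Step 3: real part = 169 - 81 = 88

88


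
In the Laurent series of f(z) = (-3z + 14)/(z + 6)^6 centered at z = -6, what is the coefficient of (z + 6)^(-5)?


Step 1: Write the numerator in powers of (z + 6): -3z + 14 = -3(z + 6) + (-3*(-6) + 14) = -3(z + 6) + 32
Step 2: Divide by (z + 6)^6: f(z) = 32(z + 6)^(-6) - 3(z + 6)^(-5)
Step 3: This finite sum is the Laurent series of f about z = -6.
Step 4: Coefficient of (z + 6)^(-5) = coefficient of (z + 6) in the re-centred numerator = -3

-3


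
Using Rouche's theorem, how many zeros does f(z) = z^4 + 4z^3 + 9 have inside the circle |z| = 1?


Step 1: On |z| = 1 the three terms have sizes |z^4| = 1^4 = 1, |4z^3| = 4*1^3 = 4, |9| = 9
Step 2: The dominant term is g(z) = 9; let h(z) = z^4 + 4z^3 so f = g + h
Step 3: On |z| = 1: |g| = 9 and |h| <= 1 + 4 = 5
Step 4: Since 9 > 5, |h| < |g| on |z| = 1, so by Rouche f has the same number of zeros as g inside |z| < 1
Step 5: g(z) = 9 is a nonzero constant with no zeros inside |z| < 1. Answer = 0

0


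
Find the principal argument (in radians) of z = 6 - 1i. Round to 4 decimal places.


Step 1: z = 6 - 1i
Step 2: arg(z) = atan2(-1, 6)
Step 3: arg(z) = -0.1651

-0.1651


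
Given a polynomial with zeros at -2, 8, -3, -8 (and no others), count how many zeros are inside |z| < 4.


Step 1: Check each root:
  z = -2: |-2| = 2 < 4
  z = 8: |8| = 8 >= 4
  z = -3: |-3| = 3 < 4
  z = -8: |-8| = 8 >= 4
Step 2: Count = 2

2


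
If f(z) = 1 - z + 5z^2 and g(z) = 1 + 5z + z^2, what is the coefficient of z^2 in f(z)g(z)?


Step 1: z^2 term in f*g comes from: (1)*(z^2) + (-z)*(5z) + (5z^2)*(1)
Step 2: = 1 - 5 + 5
Step 3: = 1

1


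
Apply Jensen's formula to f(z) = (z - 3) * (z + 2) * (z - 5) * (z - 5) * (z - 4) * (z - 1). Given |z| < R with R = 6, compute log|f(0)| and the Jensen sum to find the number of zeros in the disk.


Jensen's formula: (1/2pi)*integral log|f(Re^it)|dt = log|f(0)| + sum_{|a_k|<R} log(R/|a_k|)
Step 1: f(0) = (-3) * 2 * (-5) * (-5) * (-4) * (-1) = -600
Step 2: log|f(0)| = log|3| + log|-2| + log|5| + log|5| + log|4| + log|1| = 6.3969
Step 3: Zeros inside |z| < 6: 3, -2, 5, 5, 4, 1
Step 4: Jensen sum = log(6/3) + log(6/2) + log(6/5) + log(6/5) + log(6/4) + log(6/1) = 4.3536
Step 5: n(R) = number of terms in the Jensen sum = count of zeros inside |z| < 6 = 6

6


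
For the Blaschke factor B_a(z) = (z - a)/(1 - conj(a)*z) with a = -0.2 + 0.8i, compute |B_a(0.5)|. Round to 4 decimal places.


Step 1: Numerator z0 - a = 0.5 - (-0.2 + 0.8i) = 0.7 - 0.8i
Step 2: Denominator 1 - conj(a)*z0 = 1 - (-0.2 - 0.8i)*0.5 = 1.1 + 0.4i
Step 3: |z0 - a|^2 = 0.7^2 + (-0.8)^2 = 1.13; |1 - conj(a)*z0|^2 = 1.1^2 + 0.4^2 = 1.37
Step 4: |B_a(0.5)| = sqrt(1.13 / 1.37) = sqrt(0.824818)
Step 5: = 0.9082

0.9082


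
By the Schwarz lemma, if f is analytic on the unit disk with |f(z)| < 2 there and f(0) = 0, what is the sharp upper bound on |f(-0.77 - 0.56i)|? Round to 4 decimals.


Step 1: g = f/2 maps D -> D with g(0) = 0, so by the Schwarz lemma |g(z)| <= |z|, i.e. |f(z)| <= 2|z|; this is sharp (f(z) = 2z).
Step 2: |z0|^2 = (-0.77)^2 + (-0.56)^2 = 0.9065
Step 3: |z0| = sqrt(0.9065) = 0.952103
Step 4: Best bound = 2 * |z0| = 2 * 0.952103 = 1.9042

1.9042


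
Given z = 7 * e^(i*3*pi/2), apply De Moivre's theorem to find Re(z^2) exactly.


Step 1: By De Moivre's theorem, z^2 = 7^2 * e^(i*2*3*pi/2) = 49 * (cos(3*pi) + i*sin(3*pi))
Step 2: |z|^2 = 7^2 = 49
Step 3: Reduce the angle mod 2*pi: 3*pi - 2*pi = pi
Step 4: cos(pi) = -1
Step 5: Re(z^2) = 49 * (-1) = -49

-49


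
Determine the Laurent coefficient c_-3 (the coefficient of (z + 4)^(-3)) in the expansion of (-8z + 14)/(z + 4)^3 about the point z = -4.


Step 1: Write the numerator in powers of (z + 4): -8z + 14 = -8(z + 4) + (-8*(-4) + 14) = -8(z + 4) + 46
Step 2: Divide by (z + 4)^3: f(z) = 46(z + 4)^(-3) - 8(z + 4)^(-2)
Step 3: This finite sum is the Laurent series of f about z = -4.
Step 4: Coefficient of (z + 4)^(-3) = -8*(-4) + 14 = 46

46


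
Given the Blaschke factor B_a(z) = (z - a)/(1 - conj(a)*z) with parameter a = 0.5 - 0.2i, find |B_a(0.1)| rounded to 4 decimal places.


Step 1: Numerator z0 - a = 0.1 - (0.5 - 0.2i) = -0.4 + 0.2i
Step 2: Denominator 1 - conj(a)*z0 = 1 - (0.5 + 0.2i)*0.1 = 0.95 - 0.02i
Step 3: |z0 - a|^2 = (-0.4)^2 + 0.2^2 = 0.2; |1 - conj(a)*z0|^2 = 0.95^2 + (-0.02)^2 = 0.9029
Step 4: |B_a(0.1)| = sqrt(0.2 / 0.9029) = sqrt(0.221508)
Step 5: = 0.4706

0.4706


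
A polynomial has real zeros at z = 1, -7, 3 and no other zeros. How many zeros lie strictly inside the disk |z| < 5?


Step 1: Check each root:
  z = 1: |1| = 1 < 5
  z = -7: |-7| = 7 >= 5
  z = 3: |3| = 3 < 5
Step 2: Count = 2

2


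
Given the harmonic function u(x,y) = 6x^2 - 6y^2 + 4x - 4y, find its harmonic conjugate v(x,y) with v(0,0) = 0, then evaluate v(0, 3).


Step 1: v_x = -u_y = 12y + 4
Step 2: v_y = u_x = 12x + 4
Step 3: v = 12xy + 4x + 4y + C
Step 4: v(0,0) = 0 => C = 0
Step 5: v(0, 3) = 12

12


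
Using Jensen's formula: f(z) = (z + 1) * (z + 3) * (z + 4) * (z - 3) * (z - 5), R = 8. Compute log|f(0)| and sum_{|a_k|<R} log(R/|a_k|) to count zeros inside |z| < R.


Jensen's formula: (1/2pi)*integral log|f(Re^it)|dt = log|f(0)| + sum_{|a_k|<R} log(R/|a_k|)
Step 1: f(0) = 1 * 3 * 4 * (-3) * (-5) = 180
Step 2: log|f(0)| = log|-1| + log|-3| + log|-4| + log|3| + log|5| = 5.193
Step 3: Zeros inside |z| < 8: -1, -3, -4, 3, 5
Step 4: Jensen sum = log(8/1) + log(8/3) + log(8/4) + log(8/3) + log(8/5) = 5.2043
Step 5: n(R) = number of terms in the Jensen sum = count of zeros inside |z| < 8 = 5

5


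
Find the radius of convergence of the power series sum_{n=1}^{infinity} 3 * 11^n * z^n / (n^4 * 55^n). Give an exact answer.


Step 1: General term a_n = 3 * 11^n / (n^4 * 55^n)
Step 2: By the root test, |a_n|^(1/n) = 3^(1/n) * 11 / (n^(4/n) * 55) -> 11/55 as n -> infinity (since 3^(1/n) -> 1 and n^(4/n) -> 1)
Step 3: R = 1/lim|a_n|^(1/n) = 55/11 = 5

5


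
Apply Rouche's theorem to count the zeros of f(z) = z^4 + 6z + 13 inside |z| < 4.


Step 1: On |z| = 4 the three terms have sizes |z^4| = 4^4 = 256, |6z| = 6*4 = 24, |13| = 13
Step 2: The dominant term is g(z) = z^4; let h(z) = 6z + 13 so f = g + h
Step 3: On |z| = 4: |g| = 256 and |h| <= 24 + 13 = 37
Step 4: Since 256 > 37, |h| < |g| on |z| = 4, so by Rouche f has the same number of zeros as g inside |z| < 4
Step 5: g(z) = z^4 has 4 zeros (all at the origin) inside |z| < 4. Answer = 4

4


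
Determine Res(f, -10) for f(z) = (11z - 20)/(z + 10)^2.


Step 1: Pole of order 2 at z = -10
Step 2: Res = lim d/dz [(z + 10)^2 * f(z)] as z -> -10
Step 3: (z + 10)^2 * f(z) = 11z - 20
Step 4: d/dz[11z - 20] = 11

11


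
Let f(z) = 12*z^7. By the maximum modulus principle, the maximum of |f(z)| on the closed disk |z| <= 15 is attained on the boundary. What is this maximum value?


Step 1: On |z| = 15, |f(z)| = 12 * |z|^7 = 12 * 15^7
Step 2: By maximum modulus principle, maximum is on boundary.
Step 3: Maximum = 12 * 170859375 = 2050312500

2050312500


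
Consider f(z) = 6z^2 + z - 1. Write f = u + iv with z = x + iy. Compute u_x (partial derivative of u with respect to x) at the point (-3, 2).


Step 1: f(z) = 6(x+iy)^2 + (x+iy) - 1
Step 2: u = 6(x^2 - y^2) + x - 1
Step 3: u_x = 12x + 1
Step 4: At (-3, 2): u_x = -36 + 1 = -35

-35


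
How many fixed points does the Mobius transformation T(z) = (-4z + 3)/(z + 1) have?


Step 1: Fixed points satisfy T(z) = z
Step 2: z^2 + 5z - 3 = 0
Step 3: Discriminant = 5^2 - 4*1*(-3) = 37
Step 4: Number of fixed points = 2

2


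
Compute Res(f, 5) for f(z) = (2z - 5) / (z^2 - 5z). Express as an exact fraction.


Step 1: Q(z) = z^2 - 5z = (z - 5)(z)
Step 2: Q'(z) = 2z - 5
Step 3: Q'(5) = 5, P(5) = 5
Step 4: Res = P(5)/Q'(5) = 5/5 = 1

1


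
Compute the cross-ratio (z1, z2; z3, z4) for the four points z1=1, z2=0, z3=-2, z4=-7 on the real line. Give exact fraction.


Step 1: (z1-z3)(z2-z4) = 3 * 7 = 21
Step 2: (z1-z4)(z2-z3) = 8 * 2 = 16
Step 3: Cross-ratio = 21/16 = 21/16

21/16


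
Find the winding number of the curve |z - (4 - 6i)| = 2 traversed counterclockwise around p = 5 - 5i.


Step 1: Center c = (4, -6), radius = 2
Step 2: |p - c|^2 = 1^2 + 1^2 = 2
Step 3: r^2 = 4
Step 4: |p-c| < r so winding number = 1

1


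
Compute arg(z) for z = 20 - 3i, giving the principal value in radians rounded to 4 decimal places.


Step 1: z = 20 - 3i
Step 2: arg(z) = atan2(-3, 20)
Step 3: arg(z) = -0.1489

-0.1489


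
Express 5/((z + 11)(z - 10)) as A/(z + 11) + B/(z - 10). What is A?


Step 1: Multiply both sides by (z + 11) and set z = -11
Step 2: A = 5 / (-11 - 10)
Step 3: A = 5 / (-21)
Step 4: A = -5/21

-5/21


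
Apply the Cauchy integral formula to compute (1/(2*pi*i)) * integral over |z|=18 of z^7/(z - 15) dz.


Step 1: f(z) = z^7, a = 15 is inside |z| = 18
Step 2: By Cauchy integral formula: (1/(2pi*i)) * integral = f(a)
Step 3: f(15) = 15^7 = 170859375

170859375


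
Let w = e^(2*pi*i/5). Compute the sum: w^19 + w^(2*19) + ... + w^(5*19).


Step 1: The sum sum_{j=1}^{n} w^(k*j) equals n if n | k, else 0.
Step 2: Here n = 5, k = 19
Step 3: Does n divide k? 5 | 19 -> False
Step 4: Sum = 0

0


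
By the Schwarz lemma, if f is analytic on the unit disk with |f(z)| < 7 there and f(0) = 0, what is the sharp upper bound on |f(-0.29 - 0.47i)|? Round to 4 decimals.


Step 1: g = f/7 maps D -> D with g(0) = 0, so by the Schwarz lemma |g(z)| <= |z|, i.e. |f(z)| <= 7|z|; this is sharp (f(z) = 7z).
Step 2: |z0|^2 = (-0.29)^2 + (-0.47)^2 = 0.305
Step 3: |z0| = sqrt(0.305) = 0.552268
Step 4: Best bound = 7 * |z0| = 7 * 0.552268 = 3.8659

3.8659


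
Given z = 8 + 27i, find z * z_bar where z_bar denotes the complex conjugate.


Step 1: conj(z) = 8 - 27i
Step 2: z * conj(z) = 8^2 + 27^2
Step 3: = 64 + 729 = 793

793


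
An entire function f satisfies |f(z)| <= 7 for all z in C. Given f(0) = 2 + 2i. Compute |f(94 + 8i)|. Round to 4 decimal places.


Step 1: By Liouville's theorem, a bounded entire function is constant.
Step 2: f(z) = f(0) = 2 + 2i for all z.
Step 3: |f(w)| = |2 + 2i| = sqrt(4 + 4)
Step 4: = 2.8284

2.8284


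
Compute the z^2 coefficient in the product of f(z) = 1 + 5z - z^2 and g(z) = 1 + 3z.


Step 1: z^2 term in f*g comes from: (1)*(0) + (5z)*(3z) + (-z^2)*(1)
Step 2: = 0 + 15 - 1
Step 3: = 14

14


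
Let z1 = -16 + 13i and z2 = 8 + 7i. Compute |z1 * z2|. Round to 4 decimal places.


Step 1: |z1| = sqrt((-16)^2 + 13^2) = sqrt(425)
Step 2: |z2| = sqrt(8^2 + 7^2) = sqrt(113)
Step 3: |z1*z2| = |z1|*|z2| = sqrt(425) * sqrt(113) = sqrt(425 * 113) = sqrt(48025)
Step 4: = 219.1461

219.1461


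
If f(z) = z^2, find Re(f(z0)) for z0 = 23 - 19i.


Step 1: z0 = 23 - 19i
Step 2: z0^2 = 23^2 - (-19)^2 - 874i
Step 3: real part = 529 - 361 = 168

168


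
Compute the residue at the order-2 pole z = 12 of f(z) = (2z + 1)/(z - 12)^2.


Step 1: Pole of order 2 at z = 12
Step 2: Res = lim d/dz [(z - 12)^2 * f(z)] as z -> 12
Step 3: (z - 12)^2 * f(z) = 2z + 1
Step 4: d/dz[2z + 1] = 2

2


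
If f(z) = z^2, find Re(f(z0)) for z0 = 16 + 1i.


Step 1: z0 = 16 + 1i
Step 2: z0^2 = 16^2 - 1^2 + 32i
Step 3: real part = 256 - 1 = 255

255


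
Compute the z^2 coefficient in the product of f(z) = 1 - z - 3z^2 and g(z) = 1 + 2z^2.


Step 1: z^2 term in f*g comes from: (1)*(2z^2) + (-z)*(0) + (-3z^2)*(1)
Step 2: = 2 + 0 - 3
Step 3: = -1

-1


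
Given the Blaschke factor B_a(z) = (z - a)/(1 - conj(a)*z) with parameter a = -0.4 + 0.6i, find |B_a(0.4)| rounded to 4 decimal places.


Step 1: Numerator z0 - a = 0.4 - (-0.4 + 0.6i) = 0.8 - 0.6i
Step 2: Denominator 1 - conj(a)*z0 = 1 - (-0.4 - 0.6i)*0.4 = 1.16 + 0.24i
Step 3: |z0 - a|^2 = 0.8^2 + (-0.6)^2 = 1; |1 - conj(a)*z0|^2 = 1.16^2 + 0.24^2 = 1.4032
Step 4: |B_a(0.4)| = sqrt(1 / 1.4032) = sqrt(0.712657)
Step 5: = 0.8442

0.8442


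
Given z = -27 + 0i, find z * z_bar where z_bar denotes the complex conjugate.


Step 1: conj(z) = -27 - 0i
Step 2: z * conj(z) = (-27)^2 + 0^2
Step 3: = 729 + 0 = 729

729


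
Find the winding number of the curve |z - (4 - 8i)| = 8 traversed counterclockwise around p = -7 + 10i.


Step 1: Center c = (4, -8), radius = 8
Step 2: |p - c|^2 = (-11)^2 + 18^2 = 445
Step 3: r^2 = 64
Step 4: |p-c| > r so winding number = 0

0


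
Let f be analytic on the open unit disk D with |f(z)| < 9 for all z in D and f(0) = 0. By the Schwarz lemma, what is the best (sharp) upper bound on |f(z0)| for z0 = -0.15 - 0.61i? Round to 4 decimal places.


Step 1: g = f/9 maps D -> D with g(0) = 0, so by the Schwarz lemma |g(z)| <= |z|, i.e. |f(z)| <= 9|z|; this is sharp (f(z) = 9z).
Step 2: |z0|^2 = (-0.15)^2 + (-0.61)^2 = 0.3946
Step 3: |z0| = sqrt(0.3946) = 0.628172
Step 4: Best bound = 9 * |z0| = 9 * 0.628172 = 5.6535

5.6535


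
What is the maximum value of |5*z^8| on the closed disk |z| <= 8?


Step 1: On |z| = 8, |f(z)| = 5 * |z|^8 = 5 * 8^8
Step 2: By maximum modulus principle, maximum is on boundary.
Step 3: Maximum = 5 * 16777216 = 83886080

83886080


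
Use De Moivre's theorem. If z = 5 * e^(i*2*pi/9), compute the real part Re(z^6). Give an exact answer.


Step 1: By De Moivre's theorem, z^6 = 5^6 * e^(i*6*2*pi/9) = 15625 * (cos(4*pi/3) + i*sin(4*pi/3))
Step 2: |z|^6 = 5^6 = 15625
Step 3: The angle 4*pi/3 already lies in [0, 2*pi)
Step 4: cos(4*pi/3) = -1/2
Step 5: Re(z^6) = 15625 * (-1/2) = -15625/2

-15625/2


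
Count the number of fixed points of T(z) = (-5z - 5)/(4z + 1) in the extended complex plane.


Step 1: Fixed points satisfy T(z) = z
Step 2: 4z^2 + 6z + 5 = 0
Step 3: Discriminant = 6^2 - 4*4*5 = -44
Step 4: Number of fixed points = 2

2


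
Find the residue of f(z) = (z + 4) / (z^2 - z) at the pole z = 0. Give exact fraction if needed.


Step 1: Q(z) = z^2 - z = (z)(z - 1)
Step 2: Q'(z) = 2z - 1
Step 3: Q'(0) = -1, P(0) = 4
Step 4: Res = P(0)/Q'(0) = 4/(-1) = -4

-4


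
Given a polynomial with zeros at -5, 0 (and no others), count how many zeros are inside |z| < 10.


Step 1: Check each root:
  z = -5: |-5| = 5 < 10
  z = 0: |0| = 0 < 10
Step 2: Count = 2

2


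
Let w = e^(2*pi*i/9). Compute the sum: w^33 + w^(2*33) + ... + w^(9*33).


Step 1: The sum sum_{j=1}^{n} w^(k*j) equals n if n | k, else 0.
Step 2: Here n = 9, k = 33
Step 3: Does n divide k? 9 | 33 -> False
Step 4: Sum = 0

0


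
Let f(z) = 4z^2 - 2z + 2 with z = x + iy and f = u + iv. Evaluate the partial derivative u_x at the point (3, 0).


Step 1: f(z) = 4(x+iy)^2 - 2(x+iy) + 2
Step 2: u = 4(x^2 - y^2) - 2x + 2
Step 3: u_x = 8x - 2
Step 4: At (3, 0): u_x = 24 - 2 = 22

22


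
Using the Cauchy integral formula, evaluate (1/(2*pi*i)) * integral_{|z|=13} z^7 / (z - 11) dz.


Step 1: f(z) = z^7, a = 11 is inside |z| = 13
Step 2: By Cauchy integral formula: (1/(2pi*i)) * integral = f(a)
Step 3: f(11) = 11^7 = 19487171

19487171


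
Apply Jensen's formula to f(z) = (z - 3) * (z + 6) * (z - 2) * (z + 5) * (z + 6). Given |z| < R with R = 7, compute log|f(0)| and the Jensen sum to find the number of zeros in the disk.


Jensen's formula: (1/2pi)*integral log|f(Re^it)|dt = log|f(0)| + sum_{|a_k|<R} log(R/|a_k|)
Step 1: f(0) = (-3) * 6 * (-2) * 5 * 6 = 1080
Step 2: log|f(0)| = log|3| + log|-6| + log|2| + log|-5| + log|-6| = 6.9847
Step 3: Zeros inside |z| < 7: 3, -6, 2, -5, -6
Step 4: Jensen sum = log(7/3) + log(7/6) + log(7/2) + log(7/5) + log(7/6) = 2.7448
Step 5: n(R) = number of terms in the Jensen sum = count of zeros inside |z| < 7 = 5

5


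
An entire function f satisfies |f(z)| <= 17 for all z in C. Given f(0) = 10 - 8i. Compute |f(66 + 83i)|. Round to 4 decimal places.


Step 1: By Liouville's theorem, a bounded entire function is constant.
Step 2: f(z) = f(0) = 10 - 8i for all z.
Step 3: |f(w)| = |10 - 8i| = sqrt(100 + 64)
Step 4: = 12.8062

12.8062


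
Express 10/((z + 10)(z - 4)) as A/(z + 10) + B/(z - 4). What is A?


Step 1: Multiply both sides by (z + 10) and set z = -10
Step 2: A = 10 / (-10 - 4)
Step 3: A = 10 / (-14)
Step 4: A = -5/7

-5/7


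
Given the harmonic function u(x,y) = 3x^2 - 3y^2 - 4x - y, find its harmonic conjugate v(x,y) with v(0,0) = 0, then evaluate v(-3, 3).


Step 1: v_x = -u_y = 6y + 1
Step 2: v_y = u_x = 6x - 4
Step 3: v = 6xy + x - 4y + C
Step 4: v(0,0) = 0 => C = 0
Step 5: v(-3, 3) = -69

-69


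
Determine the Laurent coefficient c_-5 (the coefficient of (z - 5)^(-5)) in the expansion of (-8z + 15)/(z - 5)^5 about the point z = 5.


Step 1: Write the numerator in powers of (z - 5): -8z + 15 = -8(z - 5) + (-8*5 + 15) = -8(z - 5) - 25
Step 2: Divide by (z - 5)^5: f(z) = -25(z - 5)^(-5) - 8(z - 5)^(-4)
Step 3: This finite sum is the Laurent series of f about z = 5.
Step 4: Coefficient of (z - 5)^(-5) = -8*5 + 15 = -25

-25


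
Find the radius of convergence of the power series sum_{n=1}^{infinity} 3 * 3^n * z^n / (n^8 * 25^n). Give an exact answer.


Step 1: General term a_n = 3 * 3^n / (n^8 * 25^n)
Step 2: By the root test, |a_n|^(1/n) = 3^(1/n) * 3 / (n^(8/n) * 25) -> 3/25 as n -> infinity (since 3^(1/n) -> 1 and n^(8/n) -> 1)
Step 3: R = 1/lim|a_n|^(1/n) = 25/3

25/3


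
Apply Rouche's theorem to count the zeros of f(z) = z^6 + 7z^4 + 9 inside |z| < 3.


Step 1: On |z| = 3 the three terms have sizes |z^6| = 3^6 = 729, |7z^4| = 7*3^4 = 567, |9| = 9
Step 2: The dominant term is g(z) = z^6; let h(z) = 7z^4 + 9 so f = g + h
Step 3: On |z| = 3: |g| = 729 and |h| <= 567 + 9 = 576
Step 4: Since 729 > 576, |h| < |g| on |z| = 3, so by Rouche f has the same number of zeros as g inside |z| < 3
Step 5: g(z) = z^6 has 6 zeros (all at the origin) inside |z| < 3. Answer = 6

6


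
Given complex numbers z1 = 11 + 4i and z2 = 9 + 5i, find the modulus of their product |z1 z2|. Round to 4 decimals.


Step 1: |z1| = sqrt(11^2 + 4^2) = sqrt(137)
Step 2: |z2| = sqrt(9^2 + 5^2) = sqrt(106)
Step 3: |z1*z2| = |z1|*|z2| = sqrt(137) * sqrt(106) = sqrt(137 * 106) = sqrt(14522)
Step 4: = 120.5073

120.5073


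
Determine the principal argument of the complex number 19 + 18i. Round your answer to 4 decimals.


Step 1: z = 19 + 18i
Step 2: arg(z) = atan2(18, 19)
Step 3: arg(z) = 0.7584

0.7584


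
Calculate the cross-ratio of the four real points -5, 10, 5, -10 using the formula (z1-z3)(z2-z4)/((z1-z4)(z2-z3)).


Step 1: (z1-z3)(z2-z4) = (-10) * 20 = -200
Step 2: (z1-z4)(z2-z3) = 5 * 5 = 25
Step 3: Cross-ratio = -200/25 = -8

-8


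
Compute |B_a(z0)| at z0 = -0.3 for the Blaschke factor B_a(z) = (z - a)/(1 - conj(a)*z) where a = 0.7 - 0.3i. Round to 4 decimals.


Step 1: Numerator z0 - a = -0.3 - (0.7 - 0.3i) = -1 + 0.3i
Step 2: Denominator 1 - conj(a)*z0 = 1 - (0.7 + 0.3i)*(-0.3) = 1.21 + 0.09i
Step 3: |z0 - a|^2 = (-1)^2 + 0.3^2 = 1.09; |1 - conj(a)*z0|^2 = 1.21^2 + 0.09^2 = 1.4722
Step 4: |B_a(-0.3)| = sqrt(1.09 / 1.4722) = sqrt(0.740389)
Step 5: = 0.8605

0.8605


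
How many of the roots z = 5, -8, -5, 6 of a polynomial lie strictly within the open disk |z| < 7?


Step 1: Check each root:
  z = 5: |5| = 5 < 7
  z = -8: |-8| = 8 >= 7
  z = -5: |-5| = 5 < 7
  z = 6: |6| = 6 < 7
Step 2: Count = 3

3


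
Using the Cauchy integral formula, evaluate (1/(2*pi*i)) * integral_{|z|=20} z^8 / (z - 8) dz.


Step 1: f(z) = z^8, a = 8 is inside |z| = 20
Step 2: By Cauchy integral formula: (1/(2pi*i)) * integral = f(a)
Step 3: f(8) = 8^8 = 16777216

16777216


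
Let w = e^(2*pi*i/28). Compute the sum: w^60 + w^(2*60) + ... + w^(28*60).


Step 1: The sum sum_{j=1}^{n} w^(k*j) equals n if n | k, else 0.
Step 2: Here n = 28, k = 60
Step 3: Does n divide k? 28 | 60 -> False
Step 4: Sum = 0

0


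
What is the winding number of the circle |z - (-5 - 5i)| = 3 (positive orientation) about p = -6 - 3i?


Step 1: Center c = (-5, -5), radius = 3
Step 2: |p - c|^2 = (-1)^2 + 2^2 = 5
Step 3: r^2 = 9
Step 4: |p-c| < r so winding number = 1

1


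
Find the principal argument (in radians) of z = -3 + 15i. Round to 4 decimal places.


Step 1: z = -3 + 15i
Step 2: arg(z) = atan2(15, -3)
Step 3: arg(z) = 1.7682

1.7682


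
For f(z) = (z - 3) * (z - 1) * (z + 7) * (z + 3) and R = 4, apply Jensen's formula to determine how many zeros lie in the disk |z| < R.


Jensen's formula: (1/2pi)*integral log|f(Re^it)|dt = log|f(0)| + sum_{|a_k|<R} log(R/|a_k|)
Step 1: f(0) = (-3) * (-1) * 7 * 3 = 63
Step 2: log|f(0)| = log|3| + log|1| + log|-7| + log|-3| = 4.1431
Step 3: Zeros inside |z| < 4: 3, 1, -3
Step 4: Jensen sum = log(4/3) + log(4/1) + log(4/3) = 1.9617
Step 5: n(R) = number of terms in the Jensen sum = count of zeros inside |z| < 4 = 3

3


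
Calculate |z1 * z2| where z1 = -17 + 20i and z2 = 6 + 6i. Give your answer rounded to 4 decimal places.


Step 1: |z1| = sqrt((-17)^2 + 20^2) = sqrt(689)
Step 2: |z2| = sqrt(6^2 + 6^2) = sqrt(72)
Step 3: |z1*z2| = |z1|*|z2| = sqrt(689) * sqrt(72) = sqrt(689 * 72) = sqrt(49608)
Step 4: = 222.7285

222.7285


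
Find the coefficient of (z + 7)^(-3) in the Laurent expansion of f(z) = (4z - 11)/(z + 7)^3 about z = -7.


Step 1: Write the numerator in powers of (z + 7): 4z - 11 = 4(z + 7) + (4*(-7) - 11) = 4(z + 7) - 39
Step 2: Divide by (z + 7)^3: f(z) = -39(z + 7)^(-3) + 4(z + 7)^(-2)
Step 3: This finite sum is the Laurent series of f about z = -7.
Step 4: Coefficient of (z + 7)^(-3) = 4*(-7) - 11 = -39

-39


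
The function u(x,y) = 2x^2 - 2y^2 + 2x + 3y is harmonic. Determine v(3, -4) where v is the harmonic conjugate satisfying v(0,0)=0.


Step 1: v_x = -u_y = 4y - 3
Step 2: v_y = u_x = 4x + 2
Step 3: v = 4xy - 3x + 2y + C
Step 4: v(0,0) = 0 => C = 0
Step 5: v(3, -4) = -65

-65


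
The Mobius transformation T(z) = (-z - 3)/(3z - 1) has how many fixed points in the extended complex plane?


Step 1: Fixed points satisfy T(z) = z
Step 2: 3z^2 + 3 = 0
Step 3: Discriminant = 0^2 - 4*3*3 = -36
Step 4: Number of fixed points = 2

2


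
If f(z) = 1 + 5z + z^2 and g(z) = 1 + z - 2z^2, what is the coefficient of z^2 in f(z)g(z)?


Step 1: z^2 term in f*g comes from: (1)*(-2z^2) + (5z)*(z) + (z^2)*(1)
Step 2: = -2 + 5 + 1
Step 3: = 4

4


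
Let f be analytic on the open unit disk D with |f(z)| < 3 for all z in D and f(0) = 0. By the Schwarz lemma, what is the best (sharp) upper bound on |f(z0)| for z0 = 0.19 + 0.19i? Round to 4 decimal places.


Step 1: g = f/3 maps D -> D with g(0) = 0, so by the Schwarz lemma |g(z)| <= |z|, i.e. |f(z)| <= 3|z|; this is sharp (f(z) = 3z).
Step 2: |z0|^2 = 0.19^2 + 0.19^2 = 0.0722
Step 3: |z0| = sqrt(0.0722) = 0.268701
Step 4: Best bound = 3 * |z0| = 3 * 0.268701 = 0.8061

0.8061


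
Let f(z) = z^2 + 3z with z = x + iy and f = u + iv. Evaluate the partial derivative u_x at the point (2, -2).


Step 1: f(z) = (x+iy)^2 + 3(x+iy) + 0
Step 2: u = (x^2 - y^2) + 3x + 0
Step 3: u_x = 2x + 3
Step 4: At (2, -2): u_x = 4 + 3 = 7

7


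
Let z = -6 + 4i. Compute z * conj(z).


Step 1: conj(z) = -6 - 4i
Step 2: z * conj(z) = (-6)^2 + 4^2
Step 3: = 36 + 16 = 52

52


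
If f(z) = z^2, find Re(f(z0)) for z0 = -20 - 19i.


Step 1: z0 = -20 - 19i
Step 2: z0^2 = (-20)^2 - (-19)^2 + 760i
Step 3: real part = 400 - 361 = 39

39


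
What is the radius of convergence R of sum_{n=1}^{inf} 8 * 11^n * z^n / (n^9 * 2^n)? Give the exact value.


Step 1: General term a_n = 8 * 11^n / (n^9 * 2^n)
Step 2: By the root test, |a_n|^(1/n) = 8^(1/n) * 11 / (n^(9/n) * 2) -> 11/2 as n -> infinity (since 8^(1/n) -> 1 and n^(9/n) -> 1)
Step 3: R = 1/lim|a_n|^(1/n) = 2/11

2/11


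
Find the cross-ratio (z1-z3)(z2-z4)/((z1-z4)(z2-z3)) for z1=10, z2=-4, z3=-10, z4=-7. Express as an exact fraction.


Step 1: (z1-z3)(z2-z4) = 20 * 3 = 60
Step 2: (z1-z4)(z2-z3) = 17 * 6 = 102
Step 3: Cross-ratio = 60/102 = 10/17

10/17


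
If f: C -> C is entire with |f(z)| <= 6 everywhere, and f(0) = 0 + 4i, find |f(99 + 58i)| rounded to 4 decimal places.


Step 1: By Liouville's theorem, a bounded entire function is constant.
Step 2: f(z) = f(0) = 0 + 4i for all z.
Step 3: |f(w)| = |0 + 4i| = sqrt(0 + 16)
Step 4: = 4.0

4.0


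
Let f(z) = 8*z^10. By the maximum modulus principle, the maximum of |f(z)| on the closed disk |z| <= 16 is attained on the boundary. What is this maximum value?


Step 1: On |z| = 16, |f(z)| = 8 * |z|^10 = 8 * 16^10
Step 2: By maximum modulus principle, maximum is on boundary.
Step 3: Maximum = 8 * 1099511627776 = 8796093022208

8796093022208


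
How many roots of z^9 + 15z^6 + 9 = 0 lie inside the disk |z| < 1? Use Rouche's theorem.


Step 1: On |z| = 1 the three terms have sizes |z^9| = 1^9 = 1, |15z^6| = 15*1^6 = 15, |9| = 9
Step 2: The dominant term is g(z) = 15z^6; let h(z) = z^9 + 9 so f = g + h
Step 3: On |z| = 1: |g| = 15 and |h| <= 1 + 9 = 10
Step 4: Since 15 > 10, |h| < |g| on |z| = 1, so by Rouche f has the same number of zeros as g inside |z| < 1
Step 5: g(z) = 15z^6 has 6 zeros (at the origin, multiplicity 6) inside |z| < 1. Answer = 6

6


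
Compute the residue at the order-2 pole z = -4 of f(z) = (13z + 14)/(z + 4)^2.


Step 1: Pole of order 2 at z = -4
Step 2: Res = lim d/dz [(z + 4)^2 * f(z)] as z -> -4
Step 3: (z + 4)^2 * f(z) = 13z + 14
Step 4: d/dz[13z + 14] = 13

13


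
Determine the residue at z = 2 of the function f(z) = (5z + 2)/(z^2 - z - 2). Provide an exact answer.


Step 1: Q(z) = z^2 - z - 2 = (z - 2)(z + 1)
Step 2: Q'(z) = 2z - 1
Step 3: Q'(2) = 3, P(2) = 12
Step 4: Res = P(2)/Q'(2) = 12/3 = 4

4


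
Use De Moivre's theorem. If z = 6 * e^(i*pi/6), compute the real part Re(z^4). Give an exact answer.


Step 1: By De Moivre's theorem, z^4 = 6^4 * e^(i*4*pi/6) = 1296 * (cos(2*pi/3) + i*sin(2*pi/3))
Step 2: |z|^4 = 6^4 = 1296
Step 3: The angle 2*pi/3 already lies in [0, 2*pi)
Step 4: cos(2*pi/3) = -1/2
Step 5: Re(z^4) = 1296 * (-1/2) = -648

-648


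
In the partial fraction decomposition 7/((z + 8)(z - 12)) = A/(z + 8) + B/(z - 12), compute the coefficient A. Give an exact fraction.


Step 1: Multiply both sides by (z + 8) and set z = -8
Step 2: A = 7 / (-8 - 12)
Step 3: A = 7 / (-20)
Step 4: A = -7/20

-7/20


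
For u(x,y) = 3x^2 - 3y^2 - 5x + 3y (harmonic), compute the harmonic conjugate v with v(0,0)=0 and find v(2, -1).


Step 1: v_x = -u_y = 6y - 3
Step 2: v_y = u_x = 6x - 5
Step 3: v = 6xy - 3x - 5y + C
Step 4: v(0,0) = 0 => C = 0
Step 5: v(2, -1) = -13

-13


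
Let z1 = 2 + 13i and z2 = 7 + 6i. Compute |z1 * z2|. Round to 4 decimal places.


Step 1: |z1| = sqrt(2^2 + 13^2) = sqrt(173)
Step 2: |z2| = sqrt(7^2 + 6^2) = sqrt(85)
Step 3: |z1*z2| = |z1|*|z2| = sqrt(173) * sqrt(85) = sqrt(173 * 85) = sqrt(14705)
Step 4: = 121.2642

121.2642


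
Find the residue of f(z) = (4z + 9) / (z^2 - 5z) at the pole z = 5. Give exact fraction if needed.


Step 1: Q(z) = z^2 - 5z = (z - 5)(z)
Step 2: Q'(z) = 2z - 5
Step 3: Q'(5) = 5, P(5) = 29
Step 4: Res = P(5)/Q'(5) = 29/5 = 29/5

29/5


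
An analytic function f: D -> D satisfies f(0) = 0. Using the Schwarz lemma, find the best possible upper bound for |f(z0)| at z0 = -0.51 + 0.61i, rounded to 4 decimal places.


Step 1: Schwarz lemma: if f: D -> D is analytic with f(0) = 0, then |f(z)| <= |z| for all z in D, and this is sharp (f(z) = z).
Step 2: |z0|^2 = (-0.51)^2 + 0.61^2 = 0.6322
Step 3: |z0| = sqrt(0.6322) = 0.79511
Step 4: Best bound = |z0| = 0.7951

0.7951


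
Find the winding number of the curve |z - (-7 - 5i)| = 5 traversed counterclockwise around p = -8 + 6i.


Step 1: Center c = (-7, -5), radius = 5
Step 2: |p - c|^2 = (-1)^2 + 11^2 = 122
Step 3: r^2 = 25
Step 4: |p-c| > r so winding number = 0

0


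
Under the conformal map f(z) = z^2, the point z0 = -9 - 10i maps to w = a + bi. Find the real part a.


Step 1: z0 = -9 - 10i
Step 2: z0^2 = (-9)^2 - (-10)^2 + 180i
Step 3: real part = 81 - 100 = -19

-19


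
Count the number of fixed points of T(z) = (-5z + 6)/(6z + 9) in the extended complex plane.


Step 1: Fixed points satisfy T(z) = z
Step 2: 6z^2 + 14z - 6 = 0
Step 3: Discriminant = 14^2 - 4*6*(-6) = 340
Step 4: Number of fixed points = 2

2


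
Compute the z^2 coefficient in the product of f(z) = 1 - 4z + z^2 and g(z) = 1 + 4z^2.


Step 1: z^2 term in f*g comes from: (1)*(4z^2) + (-4z)*(0) + (z^2)*(1)
Step 2: = 4 + 0 + 1
Step 3: = 5

5


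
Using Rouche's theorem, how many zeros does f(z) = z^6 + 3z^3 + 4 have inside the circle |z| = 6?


Step 1: On |z| = 6 the three terms have sizes |z^6| = 6^6 = 46656, |3z^3| = 3*6^3 = 648, |4| = 4
Step 2: The dominant term is g(z) = z^6; let h(z) = 3z^3 + 4 so f = g + h
Step 3: On |z| = 6: |g| = 46656 and |h| <= 648 + 4 = 652
Step 4: Since 46656 > 652, |h| < |g| on |z| = 6, so by Rouche f has the same number of zeros as g inside |z| < 6
Step 5: g(z) = z^6 has 6 zeros (all at the origin) inside |z| < 6. Answer = 6

6


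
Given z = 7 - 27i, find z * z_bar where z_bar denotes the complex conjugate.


Step 1: conj(z) = 7 + 27i
Step 2: z * conj(z) = 7^2 + (-27)^2
Step 3: = 49 + 729 = 778

778


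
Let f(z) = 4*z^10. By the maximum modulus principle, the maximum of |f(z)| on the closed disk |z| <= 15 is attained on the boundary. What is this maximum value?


Step 1: On |z| = 15, |f(z)| = 4 * |z|^10 = 4 * 15^10
Step 2: By maximum modulus principle, maximum is on boundary.
Step 3: Maximum = 4 * 576650390625 = 2306601562500

2306601562500


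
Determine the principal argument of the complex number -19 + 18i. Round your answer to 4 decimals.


Step 1: z = -19 + 18i
Step 2: arg(z) = atan2(18, -19)
Step 3: arg(z) = 2.3832

2.3832


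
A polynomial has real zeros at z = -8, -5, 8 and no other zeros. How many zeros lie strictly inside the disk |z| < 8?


Step 1: Check each root:
  z = -8: |-8| = 8 >= 8
  z = -5: |-5| = 5 < 8
  z = 8: |8| = 8 >= 8
Step 2: Count = 1

1


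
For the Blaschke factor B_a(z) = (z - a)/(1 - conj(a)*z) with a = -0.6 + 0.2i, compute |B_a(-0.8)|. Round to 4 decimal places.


Step 1: Numerator z0 - a = -0.8 - (-0.6 + 0.2i) = -0.2 - 0.2i
Step 2: Denominator 1 - conj(a)*z0 = 1 - (-0.6 - 0.2i)*(-0.8) = 0.52 - 0.16i
Step 3: |z0 - a|^2 = (-0.2)^2 + (-0.2)^2 = 0.08; |1 - conj(a)*z0|^2 = 0.52^2 + (-0.16)^2 = 0.296
Step 4: |B_a(-0.8)| = sqrt(0.08 / 0.296) = sqrt(0.27027)
Step 5: = 0.5199

0.5199


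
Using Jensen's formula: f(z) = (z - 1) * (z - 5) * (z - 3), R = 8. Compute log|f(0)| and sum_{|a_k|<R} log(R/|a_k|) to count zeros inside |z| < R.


Jensen's formula: (1/2pi)*integral log|f(Re^it)|dt = log|f(0)| + sum_{|a_k|<R} log(R/|a_k|)
Step 1: f(0) = (-1) * (-5) * (-3) = -15
Step 2: log|f(0)| = log|1| + log|5| + log|3| = 2.7081
Step 3: Zeros inside |z| < 8: 1, 5, 3
Step 4: Jensen sum = log(8/1) + log(8/5) + log(8/3) = 3.5303
Step 5: n(R) = number of terms in the Jensen sum = count of zeros inside |z| < 8 = 3

3
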